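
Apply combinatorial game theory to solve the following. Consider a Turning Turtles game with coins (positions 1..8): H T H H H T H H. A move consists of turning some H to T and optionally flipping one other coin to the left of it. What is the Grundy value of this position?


Coins: H T H H H T H H
Key fact: a single head at position k behaves exactly like a Nim heap of size k (turning it to T and optionally flipping a coin at j < k corresponds to moving the heap from k to j, or to 0), and heads combine as a disjunctive sum (two heads at the same place would cancel, matching j XOR j = 0). So the Nim-value is the XOR of the 1-indexed positions of the heads.
Face-up positions (1-indexed): [1, 3, 4, 5, 7, 8]
XOR 0 with 1: 0 XOR 1 = 1
XOR 1 with 3: 1 XOR 3 = 2
XOR 2 with 4: 2 XOR 4 = 6
XOR 6 with 5: 6 XOR 5 = 3
XOR 3 with 7: 3 XOR 7 = 4
XOR 4 with 8: 4 XOR 8 = 12
Nim-value = 12

12


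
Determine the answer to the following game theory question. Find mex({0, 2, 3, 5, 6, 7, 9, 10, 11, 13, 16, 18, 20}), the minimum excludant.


Set = {0, 2, 3, 5, 6, 7, 9, 10, 11, 13, 16, 18, 20}
0 is in the set.
1 is NOT in the set. This is the mex.
mex = 1

1


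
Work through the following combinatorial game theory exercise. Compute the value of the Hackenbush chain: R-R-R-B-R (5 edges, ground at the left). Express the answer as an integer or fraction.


Edges (from ground): R-R-R-B-R
By Berlekamp's sign-expansion rule, a Blue-Red Hackenbush stalk has the value of the surreal number whose sign sequence is the edge sequence with B -> + and R -> -.
Sign sequence: ---+-
Trace the sign expansion in the surreal number tree, starting from 0:
Edge 1: R (sign -) -> bounds (-inf, 0), value = -1
Edge 2: R (sign -) -> bounds (-inf, -1), value = -2
Edge 3: R (sign -) -> bounds (-inf, -2), value = -3
Edge 4: B (sign +) -> bounds (-3, -2), value = -5/2
Edge 5: R (sign -) -> bounds (-3, -5/2), value = -11/4
Game value = -11/4

-11/4


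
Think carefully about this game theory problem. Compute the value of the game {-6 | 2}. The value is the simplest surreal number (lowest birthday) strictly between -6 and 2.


Left options: {-6}, max = -6
Right options: {2}, min = 2
All options are numbers and max(Left) < min(Right), so by the simplicity theorem the value is the simplest (earliest-born) number strictly between -6 and 2.
Integers -5 through 1 all lie strictly between -6 and 2.
Among integers, the simplest (lowest birthday = smallest |n|; 0 is born on day 0, +-n on day n) is 0.
No non-integer in the interval can be simpler: if x is a non-integer in the interval, then floor(x) or ceil(x) also lies in the interval (the interval contains an integer), and both are proper prefixes of x's sign expansion, i.e. born earlier. So the game value is 0.
Game value = 0

0


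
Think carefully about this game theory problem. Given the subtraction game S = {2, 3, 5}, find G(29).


The subtraction set is S = {2, 3, 5}.
G(k) = mex{ G(k - s) : s in S, s <= k }. We compute iteratively: G(0) = 0.
G(1) = mex({}) = 0
G(2) = mex({0}) = 1
G(3) = mex({0}) = 1
G(4) = mex({0, 1}) = 2
G(5) = mex({0, 1}) = 2
G(6) = mex({0, 1, 2}) = 3
G(7) = mex({1, 2}) = 0
G(8) = mex({1, 2, 3}) = 0
G(9) = mex({0, 2, 3}) = 1
G(10) = mex({0, 2}) = 1
G(11) = mex({0, 1, 3}) = 2
Observe that G(7)..G(11) = 0, 0, 1, 1, 2 repeats G(0)..G(4) = 0, 0, 1, 1, 2.
For k >= max(S) = 5, G(k) is determined by the previous 5 values G(k-5)..G(k-1); a window of 5 consecutive values has recurred shifted by 7, so by induction G(k + 7) = G(k) for all k >= 0: the sequence is periodic from the start with period 7.
One period: G(0..6) = 0, 0, 1, 1, 2, 2, 3.
29 mod 7 = 1, so G(29) = G(1) = 0.

0


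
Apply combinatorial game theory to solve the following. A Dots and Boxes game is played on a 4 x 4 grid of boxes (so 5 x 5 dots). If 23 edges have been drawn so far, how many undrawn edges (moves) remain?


Grid: 4 x 4 boxes, i.e. 5 rows and 5 columns of dots.
Horizontal edges: (rows + 1) * cols = 5 * 4 = 20
Vertical edges: rows * (cols + 1) = 4 * 5 = 20
Total edges: 20 + 20 = 40
Edges drawn: 23
Remaining: 40 - 23 = 17

17


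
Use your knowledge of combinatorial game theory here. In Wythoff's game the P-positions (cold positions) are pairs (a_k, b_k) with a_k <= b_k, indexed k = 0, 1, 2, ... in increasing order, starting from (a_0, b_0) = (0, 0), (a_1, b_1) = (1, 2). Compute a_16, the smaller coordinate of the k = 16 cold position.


By Wythoff's theorem, a_k = floor(k * phi) and b_k = floor(k * phi^2) = a_k + k, where phi = (1 + sqrt(5))/2 is the golden ratio.
phi = (1 + sqrt(5))/2 = 1.618034
k = 16
k * phi = 16 * 1.618034 = 25.888544
a_16 = floor(k * phi) = 25

25


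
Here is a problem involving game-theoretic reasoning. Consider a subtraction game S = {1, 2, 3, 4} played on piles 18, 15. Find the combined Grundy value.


Subtraction set: {1, 2, 3, 4}
For this subtraction set, G(n) = n mod 5 (period = max + 1 = 5).
Pile 1 (size 18): G(18) = 18 mod 5 = 3
Pile 2 (size 15): G(15) = 15 mod 5 = 0
Total Grundy value = XOR of all: 3 XOR 0 = 3

3


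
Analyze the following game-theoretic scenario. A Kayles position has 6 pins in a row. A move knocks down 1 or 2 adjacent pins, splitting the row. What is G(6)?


Kayles: a move removes 1 or 2 adjacent pins from a contiguous row.
Removing pins from a row of k leaves two independent rows (a, b) with a + b = k - 1 (one pin) or a + b = k - 2 (two pins); an end removal gives a = 0.
By Sprague-Grundy, G(k) = mex{ G(a) XOR G(b) } over all these splits. G(0) = 0.
G(1): splits (0,0):0^0=0 -> mex({0}) = 1
G(2): splits (0,1):0^1=1 (0,0):0^0=0 -> mex({0, 1}) = 2
G(3): splits (0,2):0^2=2 (1,1):1^1=0 (0,1):0^1=1 -> mex({0, 1, 2}) = 3
G(4): splits (0,3):0^3=3 (1,2):1^2=3 (0,2):0^2=2 (1,1):1^1=0 -> mex({0, 2, 3}) = 1
G(5): splits (0,4):0^1=1 (1,3):1^3=2 (2,2):2^2=0 (0,3):0^3=3 (1,2):1^2=3 -> mex({0, 1, 2, 3}) = 4
G(6) = mex({0, 1, 2, 4}) = 3
Therefore G(6) = 3.

3


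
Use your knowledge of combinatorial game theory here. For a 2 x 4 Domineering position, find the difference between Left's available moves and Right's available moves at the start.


Board is 2 x 4 (rows x cols).
Left (vertical) placements: (rows-1) * cols = 1 * 4 = 4
Right (horizontal) placements: rows * (cols-1) = 2 * 3 = 6
Advantage = Left - Right = 4 - 6 = -2

-2


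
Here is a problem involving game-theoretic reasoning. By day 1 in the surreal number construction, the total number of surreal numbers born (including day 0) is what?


Day 0: {|} = 0 is born. Count = 1.
Day n: the number of surreal numbers born by day n is 2^(n+1) - 1.
By day 0: 2^1 - 1 = 1
By day 1: 2^2 - 1 = 3
By day 1: 3 surreal numbers.

3


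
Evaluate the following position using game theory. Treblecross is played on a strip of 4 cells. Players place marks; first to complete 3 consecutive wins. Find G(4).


Treblecross: place X on empty cells; 3-in-a-row wins.
Playing within two cells of an existing X lets the opponent win at once, so sensible play treats the cells i-2..i+2 around each X as dead. The player left with no safe cell loses, so this is a normal-play take-away game on strips of safe cells.
Placing X at cell i (0-indexed) of a strip of k safe cells leaves independent strips of sizes max(0, i-2) and max(0, k-i-3). Hence G(k) = mex{ G(max(0,i-2)) XOR G(max(0,k-i-3)) : 0 <= i < k }, with G(0) = 0.
G(1): splits (0,0):0^0=0 -> mex({0}) = 1
G(2): splits (0,0):0^0=0 -> mex({0}) = 1
G(3): splits (0,0):0^0=0 -> mex({0}) = 1
G(4): splits (0,1):0^1=1 (0,0):0^0=0 -> mex({0, 1}) = 2
Therefore G(4) = 2.

2


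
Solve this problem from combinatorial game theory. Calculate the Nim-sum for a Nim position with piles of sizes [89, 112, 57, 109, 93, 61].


We need the XOR (exclusive or) of all pile sizes.
After XOR-ing pile 1 (size 89): 0 XOR 89 = 89
After XOR-ing pile 2 (size 112): 89 XOR 112 = 41
After XOR-ing pile 3 (size 57): 41 XOR 57 = 16
After XOR-ing pile 4 (size 109): 16 XOR 109 = 125
After XOR-ing pile 5 (size 93): 125 XOR 93 = 32
After XOR-ing pile 6 (size 61): 32 XOR 61 = 29
The Nim-value of this position is 29.

29


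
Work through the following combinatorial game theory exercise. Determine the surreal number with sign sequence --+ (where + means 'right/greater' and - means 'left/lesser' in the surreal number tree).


Sign expansion: --+
Rule: track bounds (lo, hi), initially (-inf, +inf). On '+', the current value becomes lo and we move to the simplest number in (value, hi): value + 1 if hi = +inf, otherwise the midpoint (value + hi)/2. On '-', the current value becomes hi and we move to value - 1 if lo = -inf, otherwise the midpoint (lo + value)/2.
Start at 0.
Step 1: sign = -, move left. Bounds: (-inf, 0). Value = -1
Step 2: sign = -, move left. Bounds: (-inf, -1). Value = -2
Step 3: sign = +, move right. Bounds: (-2, -1). Value = -3/2
The surreal number with sign expansion --+ is -3/2.

-3/2


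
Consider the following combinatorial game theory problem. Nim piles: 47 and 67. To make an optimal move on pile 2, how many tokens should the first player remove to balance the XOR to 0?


Piles: 47 and 67
Current XOR: 47 XOR 67 = 108 (non-zero, so this is an N-position).
To make the XOR zero, we need to find a move that balances the piles.
For pile 2 (size 67): target = 67 XOR 108 = 47
We reduce pile 2 from 67 to 47.
Tokens removed: 67 - 47 = 20
Verification: 47 XOR 47 = 0

20


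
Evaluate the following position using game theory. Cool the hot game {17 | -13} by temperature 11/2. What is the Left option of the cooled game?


Original game: {17 | -13} (a switch {a | b} with a > b).
Cooling by t (for t below the temperature (a - b)/2 = 15) taxes each move by t: {a | b} cooled by t is {a - t | b + t}.
Cooling amount: t = 11/2
Cooled Left option: 17 - 11/2 = 23/2
Cooled Right option: -13 + 11/2 = -15/2
Cooled game: {23/2 | -15/2}
Left option = 23/2

23/2


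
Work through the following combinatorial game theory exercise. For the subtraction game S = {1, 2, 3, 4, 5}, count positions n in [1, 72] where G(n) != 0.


Subtraction set S = {1, 2, 3, 4, 5}, so G(n) = n mod 6.
G(n) = 0 when n is a multiple of 6.
Multiples of 6 in [1, 72]: 12
N-positions (nonzero Grundy) = 72 - 12 = 60

60


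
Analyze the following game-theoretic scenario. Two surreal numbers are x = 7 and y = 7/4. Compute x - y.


x = 7, y = 7/4
Converting to common denominator: 4
x = 28/4, y = 7/4
x - y = 7 - 7/4 = 21/4

21/4


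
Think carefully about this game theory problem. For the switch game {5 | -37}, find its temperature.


The game is {5 | -37}, a switch {a | b} with numbers a > b.
Cooling {a | b} by t gives {a - t | b + t}, which stops being hot when a - t = b + t, i.e. at t = (a - b)/2. So the temperature of a switch is (a - b)/2.
Temperature = (Left option - Right option) / 2
= (5 - (-37)) / 2
= 42 / 2
= 21

21


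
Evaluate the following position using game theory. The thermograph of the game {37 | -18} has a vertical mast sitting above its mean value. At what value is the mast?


Game = {37 | -18}, a switch {a | b} with numbers a > b.
Its thermograph has left wall a - t and right wall b + t, which meet at t = (a - b)/2, where both equal (a + b)/2. So the mast (mean value) is at (a + b)/2.
Mean = (37 + (-18))/2 = 19/2 = 19/2

19/2


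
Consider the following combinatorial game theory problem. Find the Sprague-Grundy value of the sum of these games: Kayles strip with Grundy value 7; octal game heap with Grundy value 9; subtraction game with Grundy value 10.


By the Sprague-Grundy theorem, the Grundy value of a sum of games is the XOR of individual Grundy values.
Kayles strip: Grundy value = 7. Running XOR: 0 XOR 7 = 7
octal game heap: Grundy value = 9. Running XOR: 7 XOR 9 = 14
subtraction game: Grundy value = 10. Running XOR: 14 XOR 10 = 4
The combined Grundy value is 4.

4


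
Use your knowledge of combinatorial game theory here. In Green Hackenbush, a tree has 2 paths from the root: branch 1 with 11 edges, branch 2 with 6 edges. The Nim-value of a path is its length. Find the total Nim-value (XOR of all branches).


The tree has 2 branches from the ground vertex.
In Green Hackenbush, the Nim-value of a simple path of length k is k.
Branch 1: length 11, Nim-value = 11
Branch 2: length 6, Nim-value = 6
Total Nim-value = XOR of all branch values:
0 XOR 11 = 11
11 XOR 6 = 13
Nim-value of the tree = 13

13


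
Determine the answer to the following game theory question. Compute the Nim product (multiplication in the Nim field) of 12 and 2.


Nim multiplication is bilinear over XOR: (u XOR v) * w = (u*w) XOR (v*w).
So we split each operand into its bit components and XOR the pairwise Nim products.
12 = 4 + 8 (as XOR of powers of 2).
2 = 2 (as XOR of powers of 2).
Using the standard Nim-product table on single bits:
  2*2 = 3,   2*4 = 8,   2*8 = 12,
  4*4 = 6,   4*8 = 11,  8*8 = 13,
and  1*x = x (identity), k*l = l*k (commutative).
Pairwise Nim products:
  4 * 2 = 8
  8 * 2 = 12
XOR them: 8 XOR 12 = 4.
Result: 12 * 2 = 4 (in Nim).

4


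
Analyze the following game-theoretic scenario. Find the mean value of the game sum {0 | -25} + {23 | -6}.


G1 = {0 | -25}, G2 = {23 | -6}
Each is a switch {a | b} with numbers a > b; its mean value is (a + b)/2, and mean value is additive over game sums: m(G1 + G2) = m(G1) + m(G2).
Mean of G1 = (0 + (-25))/2 = -25/2 = -25/2
Mean of G2 = (23 + (-6))/2 = 17/2 = 17/2
Mean of G1 + G2 = -25/2 + 17/2 = -4

-4


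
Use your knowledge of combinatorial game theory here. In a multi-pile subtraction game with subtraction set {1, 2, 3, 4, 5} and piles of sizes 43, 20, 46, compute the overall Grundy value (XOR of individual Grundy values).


Subtraction set: {1, 2, 3, 4, 5}
For this subtraction set, G(n) = n mod 6 (period = max + 1 = 6).
Pile 1 (size 43): G(43) = 43 mod 6 = 1
Pile 2 (size 20): G(20) = 20 mod 6 = 2
Pile 3 (size 46): G(46) = 46 mod 6 = 4
Total Grundy value = XOR of all: 1 XOR 2 XOR 4 = 7

7


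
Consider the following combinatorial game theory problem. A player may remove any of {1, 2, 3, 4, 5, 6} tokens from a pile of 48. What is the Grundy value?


The subtraction set is S = {1, 2, 3, 4, 5, 6}.
G(k) = mex{ G(k - s) : s in S, s <= k }. We compute iteratively: G(0) = 0.
G(1) = mex({0}) = 1
G(2) = mex({0, 1}) = 2
G(3) = mex({0, 1, 2}) = 3
G(4) = mex({0, 1, 2, 3}) = 4
G(5) = mex({0, 1, 2, 3, 4}) = 5
G(6) = mex({0, 1, 2, 3, 4, 5}) = 6
G(7) = mex({1, 2, 3, 4, 5, 6}) = 0
G(8) = mex({0, 2, 3, 4, 5, 6}) = 1
G(9) = mex({0, 1, 3, 4, 5, 6}) = 2
G(10) = mex({0, 1, 2, 4, 5, 6}) = 3
G(11) = mex({0, 1, 2, 3, 5, 6}) = 4
G(12) = mex({0, 1, 2, 3, 4, 6}) = 5
Observe that G(7)..G(12) = 0, 1, 2, 3, 4, 5 repeats G(0)..G(5) = 0, 1, 2, 3, 4, 5.
For k >= max(S) = 6, G(k) is determined by the previous 6 values G(k-6)..G(k-1); a window of 6 consecutive values has recurred shifted by 7, so by induction G(k + 7) = G(k) for all k >= 0: the sequence is periodic from the start with period 7.
One period: G(0..6) = 0, 1, 2, 3, 4, 5, 6.
48 mod 7 = 6, so G(48) = G(6) = 6.

6


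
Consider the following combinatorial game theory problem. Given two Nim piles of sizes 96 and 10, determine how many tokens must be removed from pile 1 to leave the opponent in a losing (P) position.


Piles: 96 and 10
Current XOR: 96 XOR 10 = 106 (non-zero, so this is an N-position).
To make the XOR zero, we need to find a move that balances the piles.
For pile 1 (size 96): target = 96 XOR 106 = 10
We reduce pile 1 from 96 to 10.
Tokens removed: 96 - 10 = 86
Verification: 10 XOR 10 = 0

86


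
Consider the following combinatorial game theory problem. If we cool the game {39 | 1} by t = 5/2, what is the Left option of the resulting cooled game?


Original game: {39 | 1} (a switch {a | b} with a > b).
Cooling by t (for t below the temperature (a - b)/2 = 19) taxes each move by t: {a | b} cooled by t is {a - t | b + t}.
Cooling amount: t = 5/2
Cooled Left option: 39 - 5/2 = 73/2
Cooled Right option: 1 + 5/2 = 7/2
Cooled game: {73/2 | 7/2}
Left option = 73/2

73/2


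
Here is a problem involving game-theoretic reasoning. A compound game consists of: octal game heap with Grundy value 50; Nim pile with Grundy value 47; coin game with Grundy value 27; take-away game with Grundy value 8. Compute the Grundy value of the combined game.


By the Sprague-Grundy theorem, the Grundy value of a sum of games is the XOR of individual Grundy values.
octal game heap: Grundy value = 50. Running XOR: 0 XOR 50 = 50
Nim pile: Grundy value = 47. Running XOR: 50 XOR 47 = 29
coin game: Grundy value = 27. Running XOR: 29 XOR 27 = 6
take-away game: Grundy value = 8. Running XOR: 6 XOR 8 = 14
The combined Grundy value is 14.

14


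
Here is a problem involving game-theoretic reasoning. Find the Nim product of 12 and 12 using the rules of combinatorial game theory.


Nim multiplication is bilinear over XOR: (u XOR v) * w = (u*w) XOR (v*w).
So we split each operand into its bit components and XOR the pairwise Nim products.
12 = 4 + 8 (as XOR of powers of 2).
12 = 4 + 8 (as XOR of powers of 2).
Using the standard Nim-product table on single bits:
  2*2 = 3,   2*4 = 8,   2*8 = 12,
  4*4 = 6,   4*8 = 11,  8*8 = 13,
and  1*x = x (identity), k*l = l*k (commutative).
Pairwise Nim products:
  4 * 4 = 6
  4 * 8 = 11
  8 * 4 = 11
  8 * 8 = 13
XOR them: 6 XOR 11 XOR 11 XOR 13 = 11.
Result: 12 * 12 = 11 (in Nim).

11


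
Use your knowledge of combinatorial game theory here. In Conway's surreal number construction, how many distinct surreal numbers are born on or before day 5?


Day 0: {|} = 0 is born. Count = 1.
Day n: the number of surreal numbers born by day n is 2^(n+1) - 1.
By day 0: 2^1 - 1 = 1
By day 1: 2^2 - 1 = 3
By day 2: 2^3 - 1 = 7
By day 3: 2^4 - 1 = 15
By day 4: 2^5 - 1 = 31
By day 5: 2^6 - 1 = 63
By day 5: 63 surreal numbers.

63


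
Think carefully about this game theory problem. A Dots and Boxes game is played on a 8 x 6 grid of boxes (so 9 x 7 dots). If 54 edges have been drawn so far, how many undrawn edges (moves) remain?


Grid: 8 x 6 boxes, i.e. 9 rows and 7 columns of dots.
Horizontal edges: (rows + 1) * cols = 9 * 6 = 54
Vertical edges: rows * (cols + 1) = 8 * 7 = 56
Total edges: 54 + 56 = 110
Edges drawn: 54
Remaining: 110 - 54 = 56

56


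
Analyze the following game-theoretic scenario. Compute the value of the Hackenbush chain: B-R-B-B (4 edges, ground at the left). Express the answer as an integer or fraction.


Edges (from ground): B-R-B-B
By Berlekamp's sign-expansion rule, a Blue-Red Hackenbush stalk has the value of the surreal number whose sign sequence is the edge sequence with B -> + and R -> -.
Sign sequence: +-++
Trace the sign expansion in the surreal number tree, starting from 0:
Edge 1: B (sign +) -> bounds (0, +inf), value = 1
Edge 2: R (sign -) -> bounds (0, 1), value = 1/2
Edge 3: B (sign +) -> bounds (1/2, 1), value = 3/4
Edge 4: B (sign +) -> bounds (3/4, 1), value = 7/8
Game value = 7/8

7/8


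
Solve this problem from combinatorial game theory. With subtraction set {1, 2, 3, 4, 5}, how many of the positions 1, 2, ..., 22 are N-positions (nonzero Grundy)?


Subtraction set S = {1, 2, 3, 4, 5}, so G(n) = n mod 6.
G(n) = 0 when n is a multiple of 6.
Multiples of 6 in [1, 22]: 3
N-positions (nonzero Grundy) = 22 - 3 = 19

19


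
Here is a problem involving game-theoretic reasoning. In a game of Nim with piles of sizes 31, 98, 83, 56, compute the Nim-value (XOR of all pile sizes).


We need the XOR (exclusive or) of all pile sizes.
After XOR-ing pile 1 (size 31): 0 XOR 31 = 31
After XOR-ing pile 2 (size 98): 31 XOR 98 = 125
After XOR-ing pile 3 (size 83): 125 XOR 83 = 46
After XOR-ing pile 4 (size 56): 46 XOR 56 = 22
The Nim-value of this position is 22.

22


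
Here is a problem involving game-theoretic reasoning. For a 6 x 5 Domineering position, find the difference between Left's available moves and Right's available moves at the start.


Board is 6 x 5 (rows x cols).
Left (vertical) placements: (rows-1) * cols = 5 * 5 = 25
Right (horizontal) placements: rows * (cols-1) = 6 * 4 = 24
Advantage = Left - Right = 25 - 24 = 1

1


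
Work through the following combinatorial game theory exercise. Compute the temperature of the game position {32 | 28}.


The game is {32 | 28}, a switch {a | b} with numbers a > b.
Cooling {a | b} by t gives {a - t | b + t}, which stops being hot when a - t = b + t, i.e. at t = (a - b)/2. So the temperature of a switch is (a - b)/2.
Temperature = (Left option - Right option) / 2
= (32 - (28)) / 2
= 4 / 2
= 2

2


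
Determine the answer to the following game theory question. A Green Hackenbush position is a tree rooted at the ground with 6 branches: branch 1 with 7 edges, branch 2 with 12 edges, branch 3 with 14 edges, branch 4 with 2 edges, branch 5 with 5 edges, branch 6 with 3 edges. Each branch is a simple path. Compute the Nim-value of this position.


The tree has 6 branches from the ground vertex.
In Green Hackenbush, the Nim-value of a simple path of length k is k.
Branch 1: length 7, Nim-value = 7
Branch 2: length 12, Nim-value = 12
Branch 3: length 14, Nim-value = 14
Branch 4: length 2, Nim-value = 2
Branch 5: length 5, Nim-value = 5
Branch 6: length 3, Nim-value = 3
Total Nim-value = XOR of all branch values:
0 XOR 7 = 7
7 XOR 12 = 11
11 XOR 14 = 5
5 XOR 2 = 7
7 XOR 5 = 2
2 XOR 3 = 1
Nim-value of the tree = 1

1


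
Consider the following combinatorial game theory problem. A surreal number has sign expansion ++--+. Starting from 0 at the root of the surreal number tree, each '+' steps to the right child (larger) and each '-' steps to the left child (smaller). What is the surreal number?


Sign expansion: ++--+
Rule: track bounds (lo, hi), initially (-inf, +inf). On '+', the current value becomes lo and we move to the simplest number in (value, hi): value + 1 if hi = +inf, otherwise the midpoint (value + hi)/2. On '-', the current value becomes hi and we move to value - 1 if lo = -inf, otherwise the midpoint (lo + value)/2.
Start at 0.
Step 1: sign = +, move right. Bounds: (0, +inf). Value = 1
Step 2: sign = +, move right. Bounds: (1, +inf). Value = 2
Step 3: sign = -, move left. Bounds: (1, 2). Value = 3/2
Step 4: sign = -, move left. Bounds: (1, 3/2). Value = 5/4
Step 5: sign = +, move right. Bounds: (5/4, 3/2). Value = 11/8
The surreal number with sign expansion ++--+ is 11/8.

11/8


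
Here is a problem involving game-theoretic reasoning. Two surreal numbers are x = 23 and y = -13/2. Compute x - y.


x = 23, y = -13/2
Converting to common denominator: 2
x = 46/2, y = -13/2
x - y = 23 - -13/2 = 59/2

59/2


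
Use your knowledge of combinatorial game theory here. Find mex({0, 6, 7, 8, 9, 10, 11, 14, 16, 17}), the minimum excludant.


Set = {0, 6, 7, 8, 9, 10, 11, 14, 16, 17}
0 is in the set.
1 is NOT in the set. This is the mex.
mex = 1

1


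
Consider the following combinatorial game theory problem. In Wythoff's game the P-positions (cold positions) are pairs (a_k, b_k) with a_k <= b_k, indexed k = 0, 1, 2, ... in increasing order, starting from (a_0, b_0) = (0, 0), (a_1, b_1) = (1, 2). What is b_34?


By Wythoff's theorem, a_k = floor(k * phi) and b_k = floor(k * phi^2) = a_k + k, where phi = (1 + sqrt(5))/2 is the golden ratio.
phi = (1 + sqrt(5))/2 = 1.618034
phi^2 = phi + 1 = 2.618034
k = 34
k * phi^2 = 34 * 2.618034 = 89.013156
b_34 = floor(k * phi^2) = 89 (check: a_34 + k = 55 + 34 = 89)

89


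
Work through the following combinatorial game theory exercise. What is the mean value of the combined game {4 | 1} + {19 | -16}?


G1 = {4 | 1}, G2 = {19 | -16}
Each is a switch {a | b} with numbers a > b; its mean value is (a + b)/2, and mean value is additive over game sums: m(G1 + G2) = m(G1) + m(G2).
Mean of G1 = (4 + (1))/2 = 5/2 = 5/2
Mean of G2 = (19 + (-16))/2 = 3/2 = 3/2
Mean of G1 + G2 = 5/2 + 3/2 = 4

4


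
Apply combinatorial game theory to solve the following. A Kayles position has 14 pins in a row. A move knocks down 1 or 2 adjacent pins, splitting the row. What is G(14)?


Kayles: a move removes 1 or 2 adjacent pins from a contiguous row.
Removing pins from a row of k leaves two independent rows (a, b) with a + b = k - 1 (one pin) or a + b = k - 2 (two pins); an end removal gives a = 0.
By Sprague-Grundy, G(k) = mex{ G(a) XOR G(b) } over all these splits. G(0) = 0.
G(1): splits (0,0):0^0=0 -> mex({0}) = 1
G(2): splits (0,1):0^1=1 (0,0):0^0=0 -> mex({0, 1}) = 2
G(3): splits (0,2):0^2=2 (1,1):1^1=0 (0,1):0^1=1 -> mex({0, 1, 2}) = 3
G(4): splits (0,3):0^3=3 (1,2):1^2=3 (0,2):0^2=2 (1,1):1^1=0 -> mex({0, 2, 3}) = 1
G(5): splits (0,4):0^1=1 (1,3):1^3=2 (2,2):2^2=0 (0,3):0^3=3 (1,2):1^2=3 -> mex({0, 1, 2, 3}) = 4
G(6) = mex({0, 1, 2, 4}) = 3
G(7) = mex({0, 1, 3, 4, 5}) = 2
G(8) = mex({0, 2, 3, 5, 6}) = 1
G(9) = mex({0, 1, 2, 3, 6, 7}) = 4
G(10) = mex({0, 1, 3, 4, 5, 7}) = 2
G(11) = mex({0, 1, 2, 3, 4, 5}) = 6
G(12) = mex({0, 1, 2, 3, 5, 6, 7}) = 4
G(13) = mex({0, 2, 3, 4, 6, 7}) = 1
G(14) = mex({0, 1, 4, 5, 6, 7}) = 2
Therefore G(14) = 2.

2


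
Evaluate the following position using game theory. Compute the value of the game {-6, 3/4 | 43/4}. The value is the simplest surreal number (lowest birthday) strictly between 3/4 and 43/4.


Left options: {-6, 3/4}, max = 3/4
Right options: {43/4}, min = 43/4
All options are numbers and max(Left) < min(Right), so by the simplicity theorem the value is the simplest (earliest-born) number strictly between 3/4 and 43/4.
Integers 1 through 10 all lie strictly between 3/4 and 43/4.
Among integers, the simplest (lowest birthday = smallest |n|; 0 is born on day 0, +-n on day n) is 1.
No non-integer in the interval can be simpler: if x is a non-integer in the interval, then floor(x) or ceil(x) also lies in the interval (the interval contains an integer), and both are proper prefixes of x's sign expansion, i.e. born earlier. So the game value is 1.
Game value = 1

1


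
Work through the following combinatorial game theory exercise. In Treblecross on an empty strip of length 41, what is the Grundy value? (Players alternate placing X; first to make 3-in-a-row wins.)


Treblecross: place X on empty cells; 3-in-a-row wins.
Playing within two cells of an existing X lets the opponent win at once, so sensible play treats the cells i-2..i+2 around each X as dead. The player left with no safe cell loses, so this is a normal-play take-away game on strips of safe cells.
Placing X at cell i (0-indexed) of a strip of k safe cells leaves independent strips of sizes max(0, i-2) and max(0, k-i-3). Hence G(k) = mex{ G(max(0,i-2)) XOR G(max(0,k-i-3)) : 0 <= i < k }, with G(0) = 0.
G(1): splits (0,0):0^0=0 -> mex({0}) = 1
G(2): splits (0,0):0^0=0 -> mex({0}) = 1
G(3): splits (0,0):0^0=0 -> mex({0}) = 1
G(4): splits (0,1):0^1=1 (0,0):0^0=0 -> mex({0, 1}) = 2
G(5): splits (0,2):0^1=1 (0,1):0^1=1 (0,0):0^0=0 -> mex({0, 1}) = 2
G(6) = mex({1}) = 0
G(7) = mex({0, 1, 2}) = 3
G(8) = mex({0, 1, 2}) = 3
G(9) = mex({0, 2}) = 1
G(10) = mex({0, 2, 3}) = 1
G(11) = mex({0, 3}) = 1
G(12) = mex({1, 3}) = 0
G(13) = mex({0, 1, 2, 3}) = 4
G(14) = mex({0, 1, 2}) = 3
G(15) = mex({0, 1, 2}) = 3
G(16) = mex({0, 1, 2, 4}) = 3
G(17) = mex({0, 1, 3, 4}) = 2
G(18) = mex({0, 1, 3, 4}) = 2
G(19) = mex({0, 1, 3, 5}) = 2
G(20) = mex({0, 1, 2, 3, 5}) = 4
G(21) = mex({0, 1, 2, 3, 5}) = 4
G(22) = mex({1, 2, 6}) = 0
G(23) = mex({0, 1, 2, 3, 4, 6}) = 5
G(24) = mex({0, 1, 2, 3, 4}) = 5
G(25) = mex({0, 1, 3, 4, 7}) = 2
G(26) = mex({0, 1, 3, 4, 5, 7}) = 2
G(27) = mex({0, 1, 3, 5}) = 2
G(28) = mex({0, 1, 2, 5}) = 3
G(29) = mex({0, 1, 2, 4, 5, 6}) = 3
G(30) = mex({1, 2, 4, 6}) = 0
G(31) = mex({0, 1, 2, 3, 4, 6}) = 5
G(32) = mex({1, 2, 3, 4, 7}) = 0
G(33) = mex({0, 3, 7}) = 1
G(34) = mex({0, 2, 3, 5, 7}) = 1
G(35) = mex({0, 2, 3, 5, 6}) = 1
G(36) = mex({0, 1, 2, 5, 6}) = 3
G(37) = mex({0, 1, 2, 4, 5, 6}) = 3
G(38) = mex({0, 1, 2, 4}) = 3
G(39) = mex({0, 1, 2, 3, 4, 7}) = 5
G(40) = mex({0, 1, 2, 3, 4, 5, 7}) = 6
G(41) = mex({0, 1, 2, 3, 5, 7}) = 4
Therefore G(41) = 4.

4


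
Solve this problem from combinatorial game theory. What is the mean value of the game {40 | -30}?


Game = {40 | -30}, a switch {a | b} with numbers a > b.
Its thermograph has left wall a - t and right wall b + t, which meet at t = (a - b)/2, where both equal (a + b)/2. So the mast (mean value) is at (a + b)/2.
Mean = (40 + (-30))/2 = 10/2 = 5

5


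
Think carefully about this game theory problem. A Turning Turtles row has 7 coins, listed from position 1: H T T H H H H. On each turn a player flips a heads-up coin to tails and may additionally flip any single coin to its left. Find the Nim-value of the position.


Coins: H T T H H H H
Key fact: a single head at position k behaves exactly like a Nim heap of size k (turning it to T and optionally flipping a coin at j < k corresponds to moving the heap from k to j, or to 0), and heads combine as a disjunctive sum (two heads at the same place would cancel, matching j XOR j = 0). So the Nim-value is the XOR of the 1-indexed positions of the heads.
Face-up positions (1-indexed): [1, 4, 5, 6, 7]
XOR 0 with 1: 0 XOR 1 = 1
XOR 1 with 4: 1 XOR 4 = 5
XOR 5 with 5: 5 XOR 5 = 0
XOR 0 with 6: 0 XOR 6 = 6
XOR 6 with 7: 6 XOR 7 = 1
Nim-value = 1

1


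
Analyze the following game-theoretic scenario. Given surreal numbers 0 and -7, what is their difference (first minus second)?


x = 0, y = -7
x - y = 0 - -7 = 7

7


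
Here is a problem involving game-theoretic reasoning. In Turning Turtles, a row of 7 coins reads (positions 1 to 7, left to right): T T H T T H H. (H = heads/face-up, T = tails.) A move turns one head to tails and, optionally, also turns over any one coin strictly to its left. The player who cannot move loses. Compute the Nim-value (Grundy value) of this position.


Coins: T T H T T H H
Key fact: a single head at position k behaves exactly like a Nim heap of size k (turning it to T and optionally flipping a coin at j < k corresponds to moving the heap from k to j, or to 0), and heads combine as a disjunctive sum (two heads at the same place would cancel, matching j XOR j = 0). So the Nim-value is the XOR of the 1-indexed positions of the heads.
Face-up positions (1-indexed): [3, 6, 7]
XOR 0 with 3: 0 XOR 3 = 3
XOR 3 with 6: 3 XOR 6 = 5
XOR 5 with 7: 5 XOR 7 = 2
Nim-value = 2

2


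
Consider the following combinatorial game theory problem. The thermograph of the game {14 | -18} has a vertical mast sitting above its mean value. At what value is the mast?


Game = {14 | -18}, a switch {a | b} with numbers a > b.
Its thermograph has left wall a - t and right wall b + t, which meet at t = (a - b)/2, where both equal (a + b)/2. So the mast (mean value) is at (a + b)/2.
Mean = (14 + (-18))/2 = -4/2 = -2

-2


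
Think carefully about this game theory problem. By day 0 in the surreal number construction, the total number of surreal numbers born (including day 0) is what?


Day 0: {|} = 0 is born. Count = 1.
Day n: the number of surreal numbers born by day n is 2^(n+1) - 1.
By day 0: 2^1 - 1 = 1
By day 0: 1 surreal numbers.

1


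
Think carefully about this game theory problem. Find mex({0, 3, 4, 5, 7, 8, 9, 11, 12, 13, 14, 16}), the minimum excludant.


Set = {0, 3, 4, 5, 7, 8, 9, 11, 12, 13, 14, 16}
0 is in the set.
1 is NOT in the set. This is the mex.
mex = 1

1


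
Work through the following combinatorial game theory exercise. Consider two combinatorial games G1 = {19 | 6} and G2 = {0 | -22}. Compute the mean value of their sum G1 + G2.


G1 = {19 | 6}, G2 = {0 | -22}
Each is a switch {a | b} with numbers a > b; its mean value is (a + b)/2, and mean value is additive over game sums: m(G1 + G2) = m(G1) + m(G2).
Mean of G1 = (19 + (6))/2 = 25/2 = 25/2
Mean of G2 = (0 + (-22))/2 = -22/2 = -11
Mean of G1 + G2 = 25/2 + -11 = 3/2

3/2


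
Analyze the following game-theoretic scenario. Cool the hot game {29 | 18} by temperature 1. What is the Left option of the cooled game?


Original game: {29 | 18} (a switch {a | b} with a > b).
Cooling by t (for t below the temperature (a - b)/2 = 11/2) taxes each move by t: {a | b} cooled by t is {a - t | b + t}.
Cooling amount: t = 1
Cooled Left option: 29 - 1 = 28
Cooled Right option: 18 + 1 = 19
Cooled game: {28 | 19}
Left option = 28

28


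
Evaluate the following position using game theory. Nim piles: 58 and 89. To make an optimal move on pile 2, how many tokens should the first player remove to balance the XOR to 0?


Piles: 58 and 89
Current XOR: 58 XOR 89 = 99 (non-zero, so this is an N-position).
To make the XOR zero, we need to find a move that balances the piles.
For pile 2 (size 89): target = 89 XOR 99 = 58
We reduce pile 2 from 89 to 58.
Tokens removed: 89 - 58 = 31
Verification: 58 XOR 58 = 0

31


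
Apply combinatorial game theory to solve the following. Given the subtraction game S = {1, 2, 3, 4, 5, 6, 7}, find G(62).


The subtraction set is S = {1, 2, 3, 4, 5, 6, 7}.
G(k) = mex{ G(k - s) : s in S, s <= k }. We compute iteratively: G(0) = 0.
G(1) = mex({0}) = 1
G(2) = mex({0, 1}) = 2
G(3) = mex({0, 1, 2}) = 3
G(4) = mex({0, 1, 2, 3}) = 4
G(5) = mex({0, 1, 2, 3, 4}) = 5
G(6) = mex({0, 1, 2, 3, 4, 5}) = 6
G(7) = mex({0, 1, 2, 3, 4, 5, 6}) = 7
G(8) = mex({1, 2, 3, 4, 5, 6, 7}) = 0
G(9) = mex({0, 2, 3, 4, 5, 6, 7}) = 1
G(10) = mex({0, 1, 3, 4, 5, 6, 7}) = 2
G(11) = mex({0, 1, 2, 4, 5, 6, 7}) = 3
G(12) = mex({0, 1, 2, 3, 5, 6, 7}) = 4
G(13) = mex({0, 1, 2, 3, 4, 6, 7}) = 5
G(14) = mex({0, 1, 2, 3, 4, 5, 7}) = 6
Observe that G(8)..G(14) = 0, 1, 2, 3, 4, 5, 6 repeats G(0)..G(6) = 0, 1, 2, 3, 4, 5, 6.
For k >= max(S) = 7, G(k) is determined by the previous 7 values G(k-7)..G(k-1); a window of 7 consecutive values has recurred shifted by 8, so by induction G(k + 8) = G(k) for all k >= 0: the sequence is periodic from the start with period 8.
One period: G(0..7) = 0, 1, 2, 3, 4, 5, 6, 7.
62 mod 8 = 6, so G(62) = G(6) = 6.

6


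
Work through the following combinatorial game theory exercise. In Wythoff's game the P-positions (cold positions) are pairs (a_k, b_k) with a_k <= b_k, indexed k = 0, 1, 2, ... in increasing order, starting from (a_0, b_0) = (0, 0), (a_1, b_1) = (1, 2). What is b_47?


By Wythoff's theorem, a_k = floor(k * phi) and b_k = floor(k * phi^2) = a_k + k, where phi = (1 + sqrt(5))/2 is the golden ratio.
phi = (1 + sqrt(5))/2 = 1.618034
phi^2 = phi + 1 = 2.618034
k = 47
k * phi^2 = 47 * 2.618034 = 123.047597
b_47 = floor(k * phi^2) = 123 (check: a_47 + k = 76 + 47 = 123)

123


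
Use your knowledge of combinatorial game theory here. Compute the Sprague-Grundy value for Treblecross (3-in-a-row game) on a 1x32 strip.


Treblecross: place X on empty cells; 3-in-a-row wins.
Playing within two cells of an existing X lets the opponent win at once, so sensible play treats the cells i-2..i+2 around each X as dead. The player left with no safe cell loses, so this is a normal-play take-away game on strips of safe cells.
Placing X at cell i (0-indexed) of a strip of k safe cells leaves independent strips of sizes max(0, i-2) and max(0, k-i-3). Hence G(k) = mex{ G(max(0,i-2)) XOR G(max(0,k-i-3)) : 0 <= i < k }, with G(0) = 0.
G(1): splits (0,0):0^0=0 -> mex({0}) = 1
G(2): splits (0,0):0^0=0 -> mex({0}) = 1
G(3): splits (0,0):0^0=0 -> mex({0}) = 1
G(4): splits (0,1):0^1=1 (0,0):0^0=0 -> mex({0, 1}) = 2
G(5): splits (0,2):0^1=1 (0,1):0^1=1 (0,0):0^0=0 -> mex({0, 1}) = 2
G(6) = mex({1}) = 0
G(7) = mex({0, 1, 2}) = 3
G(8) = mex({0, 1, 2}) = 3
G(9) = mex({0, 2}) = 1
G(10) = mex({0, 2, 3}) = 1
G(11) = mex({0, 3}) = 1
G(12) = mex({1, 3}) = 0
G(13) = mex({0, 1, 2, 3}) = 4
G(14) = mex({0, 1, 2}) = 3
G(15) = mex({0, 1, 2}) = 3
G(16) = mex({0, 1, 2, 4}) = 3
G(17) = mex({0, 1, 3, 4}) = 2
G(18) = mex({0, 1, 3, 4}) = 2
G(19) = mex({0, 1, 3, 5}) = 2
G(20) = mex({0, 1, 2, 3, 5}) = 4
G(21) = mex({0, 1, 2, 3, 5}) = 4
G(22) = mex({1, 2, 6}) = 0
G(23) = mex({0, 1, 2, 3, 4, 6}) = 5
G(24) = mex({0, 1, 2, 3, 4}) = 5
G(25) = mex({0, 1, 3, 4, 7}) = 2
G(26) = mex({0, 1, 3, 4, 5, 7}) = 2
G(27) = mex({0, 1, 3, 5}) = 2
G(28) = mex({0, 1, 2, 5}) = 3
G(29) = mex({0, 1, 2, 4, 5, 6}) = 3
G(30) = mex({1, 2, 4, 6}) = 0
G(31) = mex({0, 1, 2, 3, 4, 6}) = 5
G(32) = mex({1, 2, 3, 4, 7}) = 0
Therefore G(32) = 0.

0


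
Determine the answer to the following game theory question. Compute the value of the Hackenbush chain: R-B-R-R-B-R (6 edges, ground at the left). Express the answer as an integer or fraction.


Edges (from ground): R-B-R-R-B-R
By Berlekamp's sign-expansion rule, a Blue-Red Hackenbush stalk has the value of the surreal number whose sign sequence is the edge sequence with B -> + and R -> -.
Sign sequence: -+--+-
Trace the sign expansion in the surreal number tree, starting from 0:
Edge 1: R (sign -) -> bounds (-inf, 0), value = -1
Edge 2: B (sign +) -> bounds (-1, 0), value = -1/2
Edge 3: R (sign -) -> bounds (-1, -1/2), value = -3/4
Edge 4: R (sign -) -> bounds (-1, -3/4), value = -7/8
Edge 5: B (sign +) -> bounds (-7/8, -3/4), value = -13/16
Edge 6: R (sign -) -> bounds (-7/8, -13/16), value = -27/32
Game value = -27/32

-27/32


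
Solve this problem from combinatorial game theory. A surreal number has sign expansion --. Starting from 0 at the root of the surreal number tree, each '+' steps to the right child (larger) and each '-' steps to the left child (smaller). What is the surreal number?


Sign expansion: --
Rule: track bounds (lo, hi), initially (-inf, +inf). On '+', the current value becomes lo and we move to the simplest number in (value, hi): value + 1 if hi = +inf, otherwise the midpoint (value + hi)/2. On '-', the current value becomes hi and we move to value - 1 if lo = -inf, otherwise the midpoint (lo + value)/2.
Start at 0.
Step 1: sign = -, move left. Bounds: (-inf, 0). Value = -1
Step 2: sign = -, move left. Bounds: (-inf, -1). Value = -2
The surreal number with sign expansion -- is -2.

-2


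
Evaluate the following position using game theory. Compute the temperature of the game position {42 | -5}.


The game is {42 | -5}, a switch {a | b} with numbers a > b.
Cooling {a | b} by t gives {a - t | b + t}, which stops being hot when a - t = b + t, i.e. at t = (a - b)/2. So the temperature of a switch is (a - b)/2.
Temperature = (Left option - Right option) / 2
= (42 - (-5)) / 2
= 47 / 2
= 47/2

47/2


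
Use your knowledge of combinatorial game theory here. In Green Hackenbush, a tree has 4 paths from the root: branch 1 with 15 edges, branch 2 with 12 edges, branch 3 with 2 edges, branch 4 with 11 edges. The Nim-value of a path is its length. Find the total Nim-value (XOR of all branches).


The tree has 4 branches from the ground vertex.
In Green Hackenbush, the Nim-value of a simple path of length k is k.
Branch 1: length 15, Nim-value = 15
Branch 2: length 12, Nim-value = 12
Branch 3: length 2, Nim-value = 2
Branch 4: length 11, Nim-value = 11
Total Nim-value = XOR of all branch values:
0 XOR 15 = 15
15 XOR 12 = 3
3 XOR 2 = 1
1 XOR 11 = 10
Nim-value of the tree = 10

10


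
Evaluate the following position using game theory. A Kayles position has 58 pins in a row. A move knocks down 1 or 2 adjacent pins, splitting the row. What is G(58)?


Kayles: a move removes 1 or 2 adjacent pins from a contiguous row.
Removing pins from a row of k leaves two independent rows (a, b) with a + b = k - 1 (one pin) or a + b = k - 2 (two pins); an end removal gives a = 0.
By Sprague-Grundy, G(k) = mex{ G(a) XOR G(b) } over all these splits. G(0) = 0.
G(1): splits (0,0):0^0=0 -> mex({0}) = 1
G(2): splits (0,1):0^1=1 (0,0):0^0=0 -> mex({0, 1}) = 2
G(3): splits (0,2):0^2=2 (1,1):1^1=0 (0,1):0^1=1 -> mex({0, 1, 2}) = 3
G(4): splits (0,3):0^3=3 (1,2):1^2=3 (0,2):0^2=2 (1,1):1^1=0 -> mex({0, 2, 3}) = 1
G(5): splits (0,4):0^1=1 (1,3):1^3=2 (2,2):2^2=0 (0,3):0^3=3 (1,2):1^2=3 -> mex({0, 1, 2, 3}) = 4
G(6) = mex({0, 1, 2, 4}) = 3
G(7) = mex({0, 1, 3, 4, 5}) = 2
G(8) = mex({0, 2, 3, 5, 6}) = 1
G(9) = mex({0, 1, 2, 3, 6, 7}) = 4
G(10) = mex({0, 1, 3, 4, 5, 7}) = 2
G(11) = mex({0, 1, 2, 3, 4, 5}) = 6
G(12) = mex({0, 1, 2, 3, 5, 6, 7}) = 4
G(13) = mex({0, 2, 3, 4, 6, 7}) = 1
G(14) = mex({0, 1, 4, 5, 6, 7}) = 2
G(15) = mex({0, 1, 2, 3, 4, 5, 6}) = 7
G(16) = mex({0, 2, 3, 5, 6, 7}) = 1
G(17) = mex({0, 1, 2, 3, 5, 6, 7}) = 4
G(18) = mex({0, 1, 2, 4, 5, 6}) = 3
G(19) = mex({0, 1, 3, 4, 5, 7}) = 2
G(20) = mex({0, 2, 3, 4, 5, 6, 7}) = 1
G(21) = mex({0, 1, 2, 3, 5, 6, 7}) = 4
G(22) = mex({0, 1, 2, 3, 4, 5, 7}) = 6
G(23) = mex({0, 1, 2, 3, 4, 5, 6}) = 7
G(24) = mex({0, 1, 2, 3, 5, 6, 7}) = 4
G(25) = mex({0, 2, 3, 4, 6, 7}) = 1
G(26) = mex({0, 1, 3, 4, 5, 6, 7}) = 2
G(27) = mex({0, 1, 2, 3, 4, 5, 6, 7}) = 8
G(28) = mex({0, 1, 2, 3, 4, 6, 7, 8}) = 5
G(29) = mex({0, 1, 2, 3, 5, 6, 7, 8, 9}) = 4
G(30) = mex({0, 1, 2, 3, 4, 5, 6, 9, 10}) = 7
G(31) = mex({0, 1, 3, 4, 5, 7, 10, 11}) = 2
G(32) = mex({0, 2, 3, 4, 5, 6, 7, 9, 11}) = 1
G(33) = mex({0, 1, 2, 3, 4, 5, 6, 7, 9, 12}) = 8
G(34) = mex({0, 1, 2, 3, 4, 5, 7, 8, 11, 12}) = 6
G(35) = mex({0, 1, 2, 3, 4, 5, 6, 8, 9, 10, 11}) = 7
G(36) = mex({0, 1, 2, 3, 5, 6, 7, 9, 10}) = 4
G(37) = mex({0, 2, 3, 4, 6, 7, 9, 10, 11, 12}) = 1
G(38) = mex({0, 1, 3, 4, 5, 6, 7, 9, 10, 11, 12}) = 2
G(39) = mex({0, 1, 2, 4, 5, 6, 7, 9, 10, 12, 14}) = 3
G(40) = mex({0, 2, 3, 4, 6, 7, 11, 12, 14}) = 1
G(41) = mex({0, 1, 2, 3, 5, 6, 7, 9, 10, 11, 12}) = 4
G(42) = mex({0, 1, 2, 3, 4, 5, 6, 9, 10}) = 7
G(43) = mex({0, 1, 3, 4, 5, 7, 9, 10, 12, 15}) = 2
G(44) = mex({0, 2, 3, 4, 5, 6, 7, 9, 10, 12, 15}) = 1
G(45) = mex({0, 1, 2, 3, 4, 5, 6, 7, 9, 10, 12, 14}) = 8
G(46) = mex({0, 1, 3, 4, 5, 7, 8, 11, 12, 14}) = 2
G(47) = mex({0, 1, 2, 3, 4, 5, 6, 8, 9, 10, 11, 12}) = 7
G(48) = mex({0, 1, 2, 3, 5, 6, 7, 9, 10}) = 4
G(49) = mex({0, 2, 3, 4, 6, 7, 9, 10, 11, 12, 15}) = 1
G(50) = mex({0, 1, 4, 5, 6, 7, 9, 11, 12, 14, 15}) = 2
G(51) = mex({0, 1, 2, 3, 4, 5, 6, 7, 9, 12, 14, 15}) = 8
G(52) = mex({0, 2, 3, 4, 5, 6, 7, 8, 11, 12, 15}) = 1
G(53) = mex({0, 1, 2, 3, 5, 6, 7, 8, 9, 10, 11, 12}) = 4
G(54) = mex({0, 1, 2, 3, 4, 5, 6, 9, 10}) = 7
G(55) = mex({0, 1, 3, 4, 5, 7, 9, 10, 11, 12}) = 2
G(56) = mex({0, 2, 3, 4, 5, 6, 7, 9, 10, 11, 12, 13, 14}) = 1
G(57) = mex({0, 1, 2, 3, 5, 6, 7, 9, 10, 12, 13, 14, 15}) = 4
G(58) = mex({0, 1, 3, 4, 5, 7, 11, 12, 14, 15}) = 2
Therefore G(58) = 2.

2
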